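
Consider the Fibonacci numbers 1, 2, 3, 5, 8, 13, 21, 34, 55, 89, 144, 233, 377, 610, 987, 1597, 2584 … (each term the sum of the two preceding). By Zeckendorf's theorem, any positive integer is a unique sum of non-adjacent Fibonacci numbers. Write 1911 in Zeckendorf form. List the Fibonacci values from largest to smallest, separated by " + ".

1597 + 233 + 55 + 21 + 5

Greedily peel off the largest Fibonacci term at each step:
largest Fibonacci ≤ 1911 is 1597; 1911 − 1597 = 314
largest Fibonacci ≤ 314 is 233; 314 − 233 = 81
largest Fibonacci ≤ 81 is 55; 81 − 55 = 26
largest Fibonacci ≤ 26 is 21; 26 − 21 = 5
largest Fibonacci ≤ 5 is 5; 5 − 5 = 0
So 1911 = 1597 + 233 + 55 + 21 + 5, with no two terms consecutive in the sequence.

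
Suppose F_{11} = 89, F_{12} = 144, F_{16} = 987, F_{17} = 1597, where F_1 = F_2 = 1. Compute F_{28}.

317811

By the addition formula F_{m+n} = F_m F_{n+1} + F_{m−1} F_n with m=12, n=16: F_{28} = 144·1597 + 89·987 = 229968 + 87843 = 317811.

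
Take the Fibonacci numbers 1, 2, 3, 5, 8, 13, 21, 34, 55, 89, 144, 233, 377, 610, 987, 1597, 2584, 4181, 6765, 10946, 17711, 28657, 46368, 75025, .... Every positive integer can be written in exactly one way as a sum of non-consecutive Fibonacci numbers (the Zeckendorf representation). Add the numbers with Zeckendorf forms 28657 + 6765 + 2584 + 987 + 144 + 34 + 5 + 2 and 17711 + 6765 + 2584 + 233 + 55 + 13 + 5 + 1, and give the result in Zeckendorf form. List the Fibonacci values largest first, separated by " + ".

46368 + 17711 + 1597 + 610 + 233 + 21 + 5

The two numbers are 39178 and 27367, so their sum is 66545.
66545: greatest Fibonacci not exceeding it is 46368, leaving 20177
20177: greatest Fibonacci not exceeding it is 17711, leaving 2466
2466: greatest Fibonacci not exceeding it is 1597, leaving 869
869: greatest Fibonacci not exceeding it is 610, leaving 259
259: greatest Fibonacci not exceeding it is 233, leaving 26
26: greatest Fibonacci not exceeding it is 21, leaving 5
5: greatest Fibonacci not exceeding it is 5, leaving 0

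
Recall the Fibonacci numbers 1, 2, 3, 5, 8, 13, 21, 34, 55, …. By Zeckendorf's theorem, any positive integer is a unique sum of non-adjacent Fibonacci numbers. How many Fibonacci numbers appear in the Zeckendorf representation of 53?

largest Fibonacci ≤ 53 is 34; 53 − 34 = 19
largest Fibonacci ≤ 19 is 13; 19 − 13 = 6
largest Fibonacci ≤ 6 is 5; 6 − 5 = 1
largest Fibonacci ≤ 1 is 1; 1 − 1 = 0
53 = 34 + 13 + 5 + 1, which has 4 terms.

4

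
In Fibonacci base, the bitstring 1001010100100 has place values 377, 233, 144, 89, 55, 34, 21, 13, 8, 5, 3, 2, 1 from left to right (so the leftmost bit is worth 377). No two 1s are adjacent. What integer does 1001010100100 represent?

516

Summing the place values of the 1 bits: 377 + 89 + 34 + 13 + 3 = 516.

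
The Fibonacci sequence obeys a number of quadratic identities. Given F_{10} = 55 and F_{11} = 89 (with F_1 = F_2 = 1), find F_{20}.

6765

By the doubling identity F_{2k} = F_k(2F_{k+1} − F_k): F_{20} = 55·(2·89 − 55) = 55·123 = 6765.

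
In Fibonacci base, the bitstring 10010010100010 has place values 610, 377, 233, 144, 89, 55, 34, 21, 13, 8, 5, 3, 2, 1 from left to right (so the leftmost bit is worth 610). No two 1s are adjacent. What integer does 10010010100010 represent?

803

Summing the place values of the 1 bits: 610 + 144 + 34 + 13 + 2 = 803.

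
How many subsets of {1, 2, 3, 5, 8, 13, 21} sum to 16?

Starting from the Zeckendorf form and repeatedly splitting a term F_k into F_{k−1} + F_{k−2} (when neither is already used) reaches every representation.
16 = 13+3 = 13+2+1 = 8+5+3 = … (1 more), for 4 in all.

4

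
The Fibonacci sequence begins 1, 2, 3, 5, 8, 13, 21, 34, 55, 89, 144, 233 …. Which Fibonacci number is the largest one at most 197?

144

144 ≤ 197 < 233, so the largest Fibonacci number not exceeding 197 is 144.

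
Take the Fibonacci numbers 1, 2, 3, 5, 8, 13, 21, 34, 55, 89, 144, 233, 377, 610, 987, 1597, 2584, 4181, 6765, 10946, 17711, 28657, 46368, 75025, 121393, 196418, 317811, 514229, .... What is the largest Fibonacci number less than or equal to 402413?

317811

317811 ≤ 402413 < 514229, so the largest Fibonacci number not exceeding 402413 is 317811.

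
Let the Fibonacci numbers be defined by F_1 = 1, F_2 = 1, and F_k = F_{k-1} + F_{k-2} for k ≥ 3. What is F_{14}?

Iterating the recurrence up to F_{10} = 55 and F_{9} = 34:
F_{11} = F_{10} + F_{9} = 55 + 34 = 89
F_{12} = F_{11} + F_{10} = 89 + 55 = 144
F_{13} = F_{12} + F_{11} = 144 + 89 = 233
F_{14} = F_{13} + F_{12} = 233 + 144 = 377

377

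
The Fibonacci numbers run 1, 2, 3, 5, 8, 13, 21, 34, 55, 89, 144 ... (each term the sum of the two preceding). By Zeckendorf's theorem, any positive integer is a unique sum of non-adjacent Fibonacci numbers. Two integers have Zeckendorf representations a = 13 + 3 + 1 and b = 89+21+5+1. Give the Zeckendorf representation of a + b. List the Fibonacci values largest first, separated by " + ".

89 + 34 + 8 + 2

The two numbers are 17 and 116, so their sum is 133.
Repeatedly subtract the largest Fibonacci number that fits:
89 ≤ 133 < 144, so take 89; remainder 44
34 ≤ 44 < 55, so take 34; remainder 10
8 ≤ 10 < 13, so take 8; remainder 2
2 ≤ 2 < 3, so take 2; remainder 0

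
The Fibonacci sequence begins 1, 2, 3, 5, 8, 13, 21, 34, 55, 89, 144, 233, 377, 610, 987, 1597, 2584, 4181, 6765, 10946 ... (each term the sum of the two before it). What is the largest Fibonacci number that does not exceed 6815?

6765

6765 ≤ 6815 < 10946, so the largest Fibonacci number not exceeding 6815 is 6765.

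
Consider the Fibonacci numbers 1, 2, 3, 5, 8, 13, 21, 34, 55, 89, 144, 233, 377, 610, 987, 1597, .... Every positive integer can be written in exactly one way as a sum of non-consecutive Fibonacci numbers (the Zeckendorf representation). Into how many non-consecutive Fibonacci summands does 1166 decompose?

4

1166 − 987 = 179
179 − 144 = 35
35 − 34 = 1
1 − 1 = 0
1166 = 987 + 144 + 34 + 1, which has 4 terms.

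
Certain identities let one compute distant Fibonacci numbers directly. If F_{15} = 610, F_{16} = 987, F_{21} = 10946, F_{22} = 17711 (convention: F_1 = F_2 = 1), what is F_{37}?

24157817

By the addition formula F_{m+n} = F_m F_{n+1} + F_{m−1} F_n with m=22, n=15: F_{37} = 17711·987 + 10946·610 = 17480757 + 6677060 = 24157817.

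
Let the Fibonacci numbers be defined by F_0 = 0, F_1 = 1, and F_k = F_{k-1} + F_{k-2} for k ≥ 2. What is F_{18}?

2584

Iterating the recurrence up to F_{14} = 377 and F_{13} = 233:
F_{15} = F_{14} + F_{13} = 377 + 233 = 610
F_{16} = F_{15} + F_{14} = 610 + 377 = 987
F_{17} = F_{16} + F_{15} = 987 + 610 = 1597
F_{18} = F_{17} + F_{16} = 1597 + 987 = 2584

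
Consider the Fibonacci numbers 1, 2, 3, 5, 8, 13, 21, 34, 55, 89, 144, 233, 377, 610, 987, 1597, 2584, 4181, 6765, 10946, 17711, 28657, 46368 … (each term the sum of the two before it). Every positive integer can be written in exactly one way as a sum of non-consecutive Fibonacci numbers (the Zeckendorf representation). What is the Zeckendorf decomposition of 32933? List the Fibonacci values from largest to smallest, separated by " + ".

largest Fibonacci ≤ 32933 is 28657; 32933 − 28657 = 4276
largest Fibonacci ≤ 4276 is 4181; 4276 − 4181 = 95
largest Fibonacci ≤ 95 is 89; 95 − 89 = 6
largest Fibonacci ≤ 6 is 5; 6 − 5 = 1
largest Fibonacci ≤ 1 is 1; 1 − 1 = 0
So 32933 = 28657 + 4181 + 89 + 5 + 1, with no two terms consecutive in the sequence.

28657 + 4181 + 89 + 5 + 1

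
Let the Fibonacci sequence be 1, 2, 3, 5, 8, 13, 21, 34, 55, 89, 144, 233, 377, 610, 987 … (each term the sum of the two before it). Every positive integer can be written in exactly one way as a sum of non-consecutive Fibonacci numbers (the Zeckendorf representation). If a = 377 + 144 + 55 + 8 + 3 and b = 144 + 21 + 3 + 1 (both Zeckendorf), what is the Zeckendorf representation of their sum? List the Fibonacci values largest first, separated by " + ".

610 + 144 + 2

The two numbers are 587 and 169, so their sum is 756.
take 610 (≤ 756); 756 − 610 = 146
take 144 (≤ 146); 146 − 144 = 2
take 2 (≤ 2); 2 − 2 = 0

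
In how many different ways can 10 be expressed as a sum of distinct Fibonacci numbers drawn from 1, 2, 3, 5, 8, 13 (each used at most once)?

2

Starting from the Zeckendorf form and repeatedly splitting a term F_k into F_{k−1} + F_{k−2} (when neither is already used) reaches every representation.
10 = 8+2 = 5+3+2 — 2 representations.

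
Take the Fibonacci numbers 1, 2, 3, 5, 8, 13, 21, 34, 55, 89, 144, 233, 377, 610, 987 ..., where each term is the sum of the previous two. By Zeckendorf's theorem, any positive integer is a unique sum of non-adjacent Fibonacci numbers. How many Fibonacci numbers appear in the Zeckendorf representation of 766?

Greedy algorithm:
largest Fibonacci ≤ 766 is 610; 766 − 610 = 156
largest Fibonacci ≤ 156 is 144; 156 − 144 = 12
largest Fibonacci ≤ 12 is 8; 12 − 8 = 4
largest Fibonacci ≤ 4 is 3; 4 − 3 = 1
largest Fibonacci ≤ 1 is 1; 1 − 1 = 0
766 = 610 + 144 + 8 + 3 + 1, which has 5 terms.

5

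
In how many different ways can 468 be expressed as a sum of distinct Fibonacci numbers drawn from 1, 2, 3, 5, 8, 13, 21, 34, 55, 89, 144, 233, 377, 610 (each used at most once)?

8

Each representation comes from the Zeckendorf form by replacing some F_k with F_{k−1} + F_{k−2} where possible.
468 = 377+89+2 = 377+55+34+2 = 233+144+89+2 = … (5 more), for 8 in all.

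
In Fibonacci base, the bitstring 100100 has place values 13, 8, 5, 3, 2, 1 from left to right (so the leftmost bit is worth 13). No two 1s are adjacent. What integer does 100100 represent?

Summing the place values of the 1 bits: 13 + 3 = 16.

16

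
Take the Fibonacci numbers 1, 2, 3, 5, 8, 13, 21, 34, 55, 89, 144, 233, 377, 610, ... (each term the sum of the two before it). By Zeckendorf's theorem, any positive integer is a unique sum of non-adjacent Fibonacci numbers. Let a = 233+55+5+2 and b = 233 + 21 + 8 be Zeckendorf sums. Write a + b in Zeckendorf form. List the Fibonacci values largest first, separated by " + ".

The two numbers are 295 and 262, so their sum is 557.
Repeatedly subtract the largest Fibonacci number that fits:
557 − 377 = 180
180 − 144 = 36
36 − 34 = 2
2 − 2 = 0

377 + 144 + 34 + 2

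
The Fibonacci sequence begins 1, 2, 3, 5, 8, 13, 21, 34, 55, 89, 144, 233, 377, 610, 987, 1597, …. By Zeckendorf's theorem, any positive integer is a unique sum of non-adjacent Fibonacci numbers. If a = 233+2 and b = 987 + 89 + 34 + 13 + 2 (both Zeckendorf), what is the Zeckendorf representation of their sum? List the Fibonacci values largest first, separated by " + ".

The two numbers are 235 and 1125, so their sum is 1360.
Greedily peel off the largest Fibonacci term at each step:
largest Fibonacci ≤ 1360 is 987; 1360 − 987 = 373
largest Fibonacci ≤ 373 is 233; 373 − 233 = 140
largest Fibonacci ≤ 140 is 89; 140 − 89 = 51
largest Fibonacci ≤ 51 is 34; 51 − 34 = 17
largest Fibonacci ≤ 17 is 13; 17 − 13 = 4
largest Fibonacci ≤ 4 is 3; 4 − 3 = 1
largest Fibonacci ≤ 1 is 1; 1 − 1 = 0

987 + 233 + 89 + 34 + 13 + 3 + 1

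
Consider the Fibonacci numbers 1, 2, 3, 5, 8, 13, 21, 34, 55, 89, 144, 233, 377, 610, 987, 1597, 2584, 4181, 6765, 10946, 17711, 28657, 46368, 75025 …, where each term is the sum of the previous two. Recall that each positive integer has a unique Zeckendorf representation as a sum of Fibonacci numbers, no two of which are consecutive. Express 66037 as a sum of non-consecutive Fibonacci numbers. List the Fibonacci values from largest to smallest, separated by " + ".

46368 + 17711 + 1597 + 233 + 89 + 34 + 5

Greedy algorithm:
66037 − 46368 = 19669
19669 − 17711 = 1958
1958 − 1597 = 361
361 − 233 = 128
128 − 89 = 39
39 − 34 = 5
5 − 5 = 0
So 66037 = 46368 + 17711 + 1597 + 233 + 89 + 34 + 5, with no two terms consecutive in the sequence.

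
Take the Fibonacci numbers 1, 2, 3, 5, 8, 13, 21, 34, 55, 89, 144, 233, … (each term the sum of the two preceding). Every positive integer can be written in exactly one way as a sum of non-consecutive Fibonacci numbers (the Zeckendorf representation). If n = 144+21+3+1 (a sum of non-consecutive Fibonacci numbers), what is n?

144+21+3+1 = 169.

169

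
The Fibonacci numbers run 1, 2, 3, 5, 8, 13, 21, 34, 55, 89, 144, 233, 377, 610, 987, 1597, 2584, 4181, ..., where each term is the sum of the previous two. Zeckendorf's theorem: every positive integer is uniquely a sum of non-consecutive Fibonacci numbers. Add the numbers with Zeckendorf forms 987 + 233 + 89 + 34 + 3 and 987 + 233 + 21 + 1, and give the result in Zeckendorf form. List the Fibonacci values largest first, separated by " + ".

The two numbers are 1346 and 1242, so their sum is 2588.
Repeatedly subtract the largest Fibonacci number that fits:
2588 − 2584 = 4
4 − 3 = 1
1 − 1 = 0

2584 + 3 + 1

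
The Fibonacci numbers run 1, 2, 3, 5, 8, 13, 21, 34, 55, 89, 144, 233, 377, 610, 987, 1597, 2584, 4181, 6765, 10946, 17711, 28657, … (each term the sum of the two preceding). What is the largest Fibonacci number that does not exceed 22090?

17711

17711 ≤ 22090 < 28657, so the largest Fibonacci number not exceeding 22090 is 17711.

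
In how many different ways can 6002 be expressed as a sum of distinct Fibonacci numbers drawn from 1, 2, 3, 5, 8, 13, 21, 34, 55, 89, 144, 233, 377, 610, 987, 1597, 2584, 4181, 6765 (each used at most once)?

20

Starting from the Zeckendorf form and repeatedly splitting a term F_k into F_{k−1} + F_{k−2} (when neither is already used) reaches every representation.
6002 = 4181+1597+144+55+21+3+1 = 4181+1597+144+55+13+8+3+1 = 4181+987+610+144+55+21+3+1 = 4181+1597+144+34+21+13+8+3+1 = … (16 more), for 20 in all.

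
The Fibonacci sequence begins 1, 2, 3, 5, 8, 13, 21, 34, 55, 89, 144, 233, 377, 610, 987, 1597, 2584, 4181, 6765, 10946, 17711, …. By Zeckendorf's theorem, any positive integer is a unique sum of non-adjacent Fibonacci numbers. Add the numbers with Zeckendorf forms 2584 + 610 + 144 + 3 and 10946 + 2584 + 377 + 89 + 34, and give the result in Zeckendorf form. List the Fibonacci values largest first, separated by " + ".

10946 + 4181 + 1597 + 610 + 34 + 3

The two numbers are 3341 and 14030, so their sum is 17371.
Greedily peel off the largest Fibonacci term at each step:
10946 ≤ 17371 < 17711, so take 10946; remainder 6425
4181 ≤ 6425 < 6765, so take 4181; remainder 2244
1597 ≤ 2244 < 2584, so take 1597; remainder 647
610 ≤ 647 < 987, so take 610; remainder 37
34 ≤ 37 < 55, so take 34; remainder 3
3 ≤ 3 < 5, so take 3; remainder 0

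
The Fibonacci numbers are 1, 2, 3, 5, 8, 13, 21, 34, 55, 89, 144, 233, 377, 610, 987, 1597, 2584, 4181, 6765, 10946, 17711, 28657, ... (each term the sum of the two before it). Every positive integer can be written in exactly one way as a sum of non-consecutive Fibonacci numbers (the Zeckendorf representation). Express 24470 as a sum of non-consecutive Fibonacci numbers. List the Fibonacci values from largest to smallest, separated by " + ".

17711 + 4181 + 1597 + 610 + 233 + 89 + 34 + 13 + 2

Repeatedly subtract the largest Fibonacci number that fits:
take 17711 (≤ 24470); 24470 − 17711 = 6759
take 4181 (≤ 6759); 6759 − 4181 = 2578
take 1597 (≤ 2578); 2578 − 1597 = 981
take 610 (≤ 981); 981 − 610 = 371
take 233 (≤ 371); 371 − 233 = 138
take 89 (≤ 138); 138 − 89 = 49
take 34 (≤ 49); 49 − 34 = 15
take 13 (≤ 15); 15 − 13 = 2
take 2 (≤ 2); 2 − 2 = 0
So 24470 = 17711 + 4181 + 1597 + 610 + 233 + 89 + 34 + 13 + 2, with no two terms consecutive in the sequence.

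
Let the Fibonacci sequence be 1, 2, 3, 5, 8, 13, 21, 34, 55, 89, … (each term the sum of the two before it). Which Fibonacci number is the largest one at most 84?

55 ≤ 84 < 89, so the largest Fibonacci number not exceeding 84 is 55.

55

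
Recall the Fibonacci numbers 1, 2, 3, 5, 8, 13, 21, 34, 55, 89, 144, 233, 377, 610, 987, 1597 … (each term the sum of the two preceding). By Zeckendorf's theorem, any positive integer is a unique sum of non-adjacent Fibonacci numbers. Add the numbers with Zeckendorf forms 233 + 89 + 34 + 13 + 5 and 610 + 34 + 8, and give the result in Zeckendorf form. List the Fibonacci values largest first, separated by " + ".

987 + 34 + 5

The two numbers are 374 and 652, so their sum is 1026.
take 987 (≤ 1026); 1026 − 987 = 39
take 34 (≤ 39); 39 − 34 = 5
take 5 (≤ 5); 5 − 5 = 0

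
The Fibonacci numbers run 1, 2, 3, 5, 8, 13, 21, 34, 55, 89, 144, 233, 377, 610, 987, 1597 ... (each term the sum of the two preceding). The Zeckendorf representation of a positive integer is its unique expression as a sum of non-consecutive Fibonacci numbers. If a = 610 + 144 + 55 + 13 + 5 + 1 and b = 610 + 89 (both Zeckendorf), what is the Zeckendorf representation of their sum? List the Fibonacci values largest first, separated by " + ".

The two numbers are 828 and 699, so their sum is 1527.
1527: greatest Fibonacci not exceeding it is 987, leaving 540
540: greatest Fibonacci not exceeding it is 377, leaving 163
163: greatest Fibonacci not exceeding it is 144, leaving 19
19: greatest Fibonacci not exceeding it is 13, leaving 6
6: greatest Fibonacci not exceeding it is 5, leaving 1
1: greatest Fibonacci not exceeding it is 1, leaving 0

987 + 377 + 144 + 13 + 5 + 1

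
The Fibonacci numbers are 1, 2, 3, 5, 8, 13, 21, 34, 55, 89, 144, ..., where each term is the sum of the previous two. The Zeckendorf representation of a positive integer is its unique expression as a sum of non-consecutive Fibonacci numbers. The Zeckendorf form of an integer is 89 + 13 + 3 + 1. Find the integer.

89 + 13 + 3 + 1 = 106.

106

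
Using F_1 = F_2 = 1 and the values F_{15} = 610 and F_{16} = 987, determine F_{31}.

1346269

By F_{2k+1} = F_k² + F_{k+1}²: F_{31} = 610² + 987² = 372100 + 974169 = 1346269.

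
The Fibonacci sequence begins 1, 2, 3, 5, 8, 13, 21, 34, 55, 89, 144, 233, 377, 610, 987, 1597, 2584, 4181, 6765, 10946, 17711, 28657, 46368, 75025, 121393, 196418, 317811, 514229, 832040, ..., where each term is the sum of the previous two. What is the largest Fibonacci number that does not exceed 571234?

514229 ≤ 571234 < 832040, so the largest Fibonacci number not exceeding 571234 is 514229.

514229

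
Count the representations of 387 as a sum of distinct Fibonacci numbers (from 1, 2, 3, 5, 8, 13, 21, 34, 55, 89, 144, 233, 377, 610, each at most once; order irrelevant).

9

Each representation comes from the Zeckendorf form by replacing some F_k with F_{k−1} + F_{k−2} where possible.
387 = 377+8+2 = 377+5+3+2 = 233+144+8+2 = 233+144+5+3+2 = 233+89+55+8+2 = … (4 more), for 9 in all.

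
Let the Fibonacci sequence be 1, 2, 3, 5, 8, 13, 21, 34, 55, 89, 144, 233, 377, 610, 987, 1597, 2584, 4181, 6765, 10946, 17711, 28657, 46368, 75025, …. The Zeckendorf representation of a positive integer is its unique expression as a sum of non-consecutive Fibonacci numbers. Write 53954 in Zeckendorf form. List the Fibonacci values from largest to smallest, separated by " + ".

53954: greatest Fibonacci not exceeding it is 46368, leaving 7586
7586: greatest Fibonacci not exceeding it is 6765, leaving 821
821: greatest Fibonacci not exceeding it is 610, leaving 211
211: greatest Fibonacci not exceeding it is 144, leaving 67
67: greatest Fibonacci not exceeding it is 55, leaving 12
12: greatest Fibonacci not exceeding it is 8, leaving 4
4: greatest Fibonacci not exceeding it is 3, leaving 1
1: greatest Fibonacci not exceeding it is 1, leaving 0
So 53954 = 46368 + 6765 + 610 + 144 + 55 + 8 + 3 + 1, with no two terms consecutive in the sequence.

46368 + 6765 + 610 + 144 + 55 + 8 + 3 + 1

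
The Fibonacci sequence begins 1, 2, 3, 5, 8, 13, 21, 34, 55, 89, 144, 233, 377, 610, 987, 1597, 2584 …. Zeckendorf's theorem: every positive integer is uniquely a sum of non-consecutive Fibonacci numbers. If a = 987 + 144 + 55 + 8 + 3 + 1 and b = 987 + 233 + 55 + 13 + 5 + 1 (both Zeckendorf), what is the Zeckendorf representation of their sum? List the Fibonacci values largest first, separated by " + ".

The two numbers are 1198 and 1294, so their sum is 2492.
1597 ≤ 2492 < 2584, so take 1597; remainder 895
610 ≤ 895 < 987, so take 610; remainder 285
233 ≤ 285 < 377, so take 233; remainder 52
34 ≤ 52 < 55, so take 34; remainder 18
13 ≤ 18 < 21, so take 13; remainder 5
5 ≤ 5 < 8, so take 5; remainder 0

1597 + 610 + 233 + 34 + 13 + 5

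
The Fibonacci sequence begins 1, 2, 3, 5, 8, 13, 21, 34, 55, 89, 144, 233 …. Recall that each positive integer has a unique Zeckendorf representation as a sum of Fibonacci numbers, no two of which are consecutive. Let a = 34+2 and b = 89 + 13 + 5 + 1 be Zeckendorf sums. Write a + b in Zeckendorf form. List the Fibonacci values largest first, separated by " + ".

The two numbers are 36 and 108, so their sum is 144.
144 − 144 = 0

144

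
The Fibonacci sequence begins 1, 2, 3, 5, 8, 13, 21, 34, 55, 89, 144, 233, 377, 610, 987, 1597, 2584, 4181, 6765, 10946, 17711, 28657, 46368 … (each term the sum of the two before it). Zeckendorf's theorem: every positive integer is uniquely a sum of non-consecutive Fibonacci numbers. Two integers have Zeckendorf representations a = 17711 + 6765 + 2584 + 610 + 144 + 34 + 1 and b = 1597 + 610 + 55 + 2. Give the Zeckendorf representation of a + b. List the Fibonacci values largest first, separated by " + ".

28657 + 987 + 377 + 89 + 3

The two numbers are 27849 and 2264, so their sum is 30113.
30113 − 28657 = 1456
1456 − 987 = 469
469 − 377 = 92
92 − 89 = 3
3 − 3 = 0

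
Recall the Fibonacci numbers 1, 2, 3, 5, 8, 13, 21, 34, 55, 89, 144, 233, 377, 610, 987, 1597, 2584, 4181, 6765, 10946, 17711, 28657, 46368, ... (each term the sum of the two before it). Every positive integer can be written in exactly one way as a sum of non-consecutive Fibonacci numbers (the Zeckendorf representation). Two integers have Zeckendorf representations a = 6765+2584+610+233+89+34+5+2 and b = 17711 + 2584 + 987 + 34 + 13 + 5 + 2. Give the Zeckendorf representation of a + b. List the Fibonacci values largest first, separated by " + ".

28657 + 2584 + 377 + 34 + 5 + 1

The two numbers are 10322 and 21336, so their sum is 31658.
Repeatedly subtract the largest Fibonacci number that fits:
28657 ≤ 31658 < 46368, so take 28657; remainder 3001
2584 ≤ 3001 < 4181, so take 2584; remainder 417
377 ≤ 417 < 610, so take 377; remainder 40
34 ≤ 40 < 55, so take 34; remainder 6
5 ≤ 6 < 8, so take 5; remainder 1
1 ≤ 1 < 2, so take 1; remainder 0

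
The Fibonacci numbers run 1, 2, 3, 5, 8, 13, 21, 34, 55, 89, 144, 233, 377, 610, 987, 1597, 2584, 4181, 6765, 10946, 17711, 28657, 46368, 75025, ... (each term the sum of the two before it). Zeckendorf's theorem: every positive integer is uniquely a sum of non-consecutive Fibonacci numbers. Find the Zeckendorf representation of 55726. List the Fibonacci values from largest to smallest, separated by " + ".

46368 + 6765 + 2584 + 8 + 1

take 46368 (≤ 55726); 55726 − 46368 = 9358
take 6765 (≤ 9358); 9358 − 6765 = 2593
take 2584 (≤ 2593); 2593 − 2584 = 9
take 8 (≤ 9); 9 − 8 = 1
take 1 (≤ 1); 1 − 1 = 0
So 55726 = 46368 + 6765 + 2584 + 8 + 1, with no two terms consecutive in the sequence.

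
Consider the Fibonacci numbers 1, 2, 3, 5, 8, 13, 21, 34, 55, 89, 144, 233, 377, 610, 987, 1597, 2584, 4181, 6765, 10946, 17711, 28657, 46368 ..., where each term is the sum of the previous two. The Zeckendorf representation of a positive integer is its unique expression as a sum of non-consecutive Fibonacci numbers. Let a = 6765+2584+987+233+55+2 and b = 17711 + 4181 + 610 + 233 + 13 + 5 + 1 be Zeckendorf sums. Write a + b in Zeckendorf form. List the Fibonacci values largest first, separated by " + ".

28657 + 4181 + 377 + 144 + 21

The two numbers are 10626 and 22754, so their sum is 33380.
33380: greatest Fibonacci not exceeding it is 28657, leaving 4723
4723: greatest Fibonacci not exceeding it is 4181, leaving 542
542: greatest Fibonacci not exceeding it is 377, leaving 165
165: greatest Fibonacci not exceeding it is 144, leaving 21
21: greatest Fibonacci not exceeding it is 21, leaving 0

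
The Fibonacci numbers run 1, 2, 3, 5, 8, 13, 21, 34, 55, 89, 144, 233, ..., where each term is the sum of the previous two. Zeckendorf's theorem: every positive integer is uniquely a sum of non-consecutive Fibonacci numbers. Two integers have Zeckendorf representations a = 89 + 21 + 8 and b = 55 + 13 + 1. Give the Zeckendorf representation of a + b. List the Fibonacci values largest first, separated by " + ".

The two numbers are 118 and 69, so their sum is 187.
subtract 144 from 187: 43 remains
subtract 34 from 43: 9 remains
subtract 8 from 9: 1 remains
subtract 1 from 1: 0 remains

144 + 34 + 8 + 1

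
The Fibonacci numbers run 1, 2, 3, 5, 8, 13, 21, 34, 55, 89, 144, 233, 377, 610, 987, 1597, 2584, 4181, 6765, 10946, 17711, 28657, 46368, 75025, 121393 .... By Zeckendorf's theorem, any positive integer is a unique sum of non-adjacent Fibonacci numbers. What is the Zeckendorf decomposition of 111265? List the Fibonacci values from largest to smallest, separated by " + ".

take 75025 (≤ 111265); 111265 − 75025 = 36240
take 28657 (≤ 36240); 36240 − 28657 = 7583
take 6765 (≤ 7583); 7583 − 6765 = 818
take 610 (≤ 818); 818 − 610 = 208
take 144 (≤ 208); 208 − 144 = 64
take 55 (≤ 64); 64 − 55 = 9
take 8 (≤ 9); 9 − 8 = 1
take 1 (≤ 1); 1 − 1 = 0
So 111265 = 75025 + 28657 + 6765 + 610 + 144 + 55 + 8 + 1, with no two terms consecutive in the sequence.

75025 + 28657 + 6765 + 610 + 144 + 55 + 8 + 1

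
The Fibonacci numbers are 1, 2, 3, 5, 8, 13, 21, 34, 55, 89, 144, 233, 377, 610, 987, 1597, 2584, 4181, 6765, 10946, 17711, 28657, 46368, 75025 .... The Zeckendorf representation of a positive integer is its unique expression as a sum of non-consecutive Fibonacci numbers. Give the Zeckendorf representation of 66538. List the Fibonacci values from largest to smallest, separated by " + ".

46368 + 17711 + 1597 + 610 + 233 + 13 + 5 + 1

Greedily peel off the largest Fibonacci term at each step:
subtract 46368 from 66538: 20170 remains
subtract 17711 from 20170: 2459 remains
subtract 1597 from 2459: 862 remains
subtract 610 from 862: 252 remains
subtract 233 from 252: 19 remains
subtract 13 from 19: 6 remains
subtract 5 from 6: 1 remains
subtract 1 from 1: 0 remains
So 66538 = 46368 + 17711 + 1597 + 610 + 233 + 13 + 5 + 1, with no two terms consecutive in the sequence.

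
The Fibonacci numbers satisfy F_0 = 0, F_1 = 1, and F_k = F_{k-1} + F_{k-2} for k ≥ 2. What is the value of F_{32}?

2178309

Iterating the recurrence up to F_{24} = 46368 and F_{23} = 28657:
F_{25} = F_{24} + F_{23} = 46368 + 28657 = 75025
F_{26} = F_{25} + F_{24} = 75025 + 46368 = 121393
F_{27} = F_{26} + F_{25} = 121393 + 75025 = 196418
F_{28} = F_{27} + F_{26} = 196418 + 121393 = 317811
F_{29} = F_{28} + F_{27} = 317811 + 196418 = 514229
F_{30} = F_{29} + F_{28} = 514229 + 317811 = 832040
F_{31} = F_{30} + F_{29} = 832040 + 514229 = 1346269
F_{32} = F_{31} + F_{30} = 1346269 + 832040 = 2178309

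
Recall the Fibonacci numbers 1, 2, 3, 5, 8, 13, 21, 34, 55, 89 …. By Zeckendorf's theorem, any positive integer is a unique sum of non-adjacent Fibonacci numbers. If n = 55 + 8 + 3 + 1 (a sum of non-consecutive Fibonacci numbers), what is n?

55 + 8 + 3 + 1 = 67.

67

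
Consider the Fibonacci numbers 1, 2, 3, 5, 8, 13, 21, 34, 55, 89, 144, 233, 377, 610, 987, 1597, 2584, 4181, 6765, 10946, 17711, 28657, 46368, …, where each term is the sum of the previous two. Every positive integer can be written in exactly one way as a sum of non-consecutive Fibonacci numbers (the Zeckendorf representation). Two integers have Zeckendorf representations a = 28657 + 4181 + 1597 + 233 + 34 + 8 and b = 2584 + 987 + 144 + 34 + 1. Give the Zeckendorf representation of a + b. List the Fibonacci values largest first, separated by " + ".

28657 + 6765 + 2584 + 377 + 55 + 21 + 1

The two numbers are 34710 and 3750, so their sum is 38460.
Repeatedly subtract the largest Fibonacci number that fits:
take 28657 (≤ 38460); 38460 − 28657 = 9803
take 6765 (≤ 9803); 9803 − 6765 = 3038
take 2584 (≤ 3038); 3038 − 2584 = 454
take 377 (≤ 454); 454 − 377 = 77
take 55 (≤ 77); 77 − 55 = 22
take 21 (≤ 22); 22 − 21 = 1
take 1 (≤ 1); 1 − 1 = 0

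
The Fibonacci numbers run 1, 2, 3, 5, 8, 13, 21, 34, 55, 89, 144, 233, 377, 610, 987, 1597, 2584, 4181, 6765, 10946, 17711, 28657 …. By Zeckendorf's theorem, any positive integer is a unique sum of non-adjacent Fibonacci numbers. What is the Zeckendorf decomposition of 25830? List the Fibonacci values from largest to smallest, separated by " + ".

subtract 17711 from 25830: 8119 remains
subtract 6765 from 8119: 1354 remains
subtract 987 from 1354: 367 remains
subtract 233 from 367: 134 remains
subtract 89 from 134: 45 remains
subtract 34 from 45: 11 remains
subtract 8 from 11: 3 remains
subtract 3 from 3: 0 remains
So 25830 = 17711 + 6765 + 987 + 233 + 89 + 34 + 8 + 3, with no two terms consecutive in the sequence.

17711 + 6765 + 987 + 233 + 89 + 34 + 8 + 3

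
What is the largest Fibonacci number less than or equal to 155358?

121393 ≤ 155358 < 196418, so the largest Fibonacci number not exceeding 155358 is 121393.

121393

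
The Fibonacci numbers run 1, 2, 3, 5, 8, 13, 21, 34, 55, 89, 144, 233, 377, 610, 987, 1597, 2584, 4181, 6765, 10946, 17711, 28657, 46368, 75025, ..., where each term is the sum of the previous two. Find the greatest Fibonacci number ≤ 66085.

46368

46368 ≤ 66085 < 75025, so the largest Fibonacci number not exceeding 66085 is 46368.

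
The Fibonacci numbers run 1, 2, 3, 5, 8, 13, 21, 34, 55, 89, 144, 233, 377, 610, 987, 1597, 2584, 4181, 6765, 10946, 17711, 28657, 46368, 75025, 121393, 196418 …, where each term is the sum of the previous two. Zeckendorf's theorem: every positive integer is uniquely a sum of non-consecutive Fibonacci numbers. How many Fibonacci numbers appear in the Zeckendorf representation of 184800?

10

Greedy algorithm:
184800 − 121393 = 63407
63407 − 46368 = 17039
17039 − 10946 = 6093
6093 − 4181 = 1912
1912 − 1597 = 315
315 − 233 = 82
82 − 55 = 27
27 − 21 = 6
6 − 5 = 1
1 − 1 = 0
184800 = 121393 + 46368 + 10946 + 4181 + 1597 + 233 + 55 + 21 + 5 + 1, which has 10 terms.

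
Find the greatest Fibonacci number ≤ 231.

144

144 ≤ 231 < 233, so the largest Fibonacci number not exceeding 231 is 144.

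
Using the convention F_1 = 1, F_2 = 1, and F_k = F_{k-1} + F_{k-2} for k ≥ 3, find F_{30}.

832040

Iterating the recurrence up to F_{22} = 17711 and F_{21} = 10946:
F_{23} = F_{22} + F_{21} = 17711 + 10946 = 28657
F_{24} = F_{23} + F_{22} = 28657 + 17711 = 46368
F_{25} = F_{24} + F_{23} = 46368 + 28657 = 75025
F_{26} = F_{25} + F_{24} = 75025 + 46368 = 121393
F_{27} = F_{26} + F_{25} = 121393 + 75025 = 196418
F_{28} = F_{27} + F_{26} = 196418 + 121393 = 317811
F_{29} = F_{28} + F_{27} = 317811 + 196418 = 514229
F_{30} = F_{29} + F_{28} = 514229 + 317811 = 832040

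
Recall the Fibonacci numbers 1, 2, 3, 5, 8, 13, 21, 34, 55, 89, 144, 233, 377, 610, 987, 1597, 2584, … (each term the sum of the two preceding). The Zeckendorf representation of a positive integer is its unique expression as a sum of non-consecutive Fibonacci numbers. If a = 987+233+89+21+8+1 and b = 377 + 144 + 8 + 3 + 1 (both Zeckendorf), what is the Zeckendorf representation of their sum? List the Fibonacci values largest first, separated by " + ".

The two numbers are 1339 and 533, so their sum is 1872.
1872 − 1597 = 275
275 − 233 = 42
42 − 34 = 8
8 − 8 = 0

1597 + 233 + 34 + 8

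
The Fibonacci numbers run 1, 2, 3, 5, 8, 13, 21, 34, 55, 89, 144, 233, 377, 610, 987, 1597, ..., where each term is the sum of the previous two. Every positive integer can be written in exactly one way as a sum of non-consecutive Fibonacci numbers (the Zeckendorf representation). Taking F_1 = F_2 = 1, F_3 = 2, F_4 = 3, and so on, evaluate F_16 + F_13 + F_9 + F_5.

F_16 + F_13 + F_9 + F_5 = 987 + 233 + 34 + 5 = 1259.

1259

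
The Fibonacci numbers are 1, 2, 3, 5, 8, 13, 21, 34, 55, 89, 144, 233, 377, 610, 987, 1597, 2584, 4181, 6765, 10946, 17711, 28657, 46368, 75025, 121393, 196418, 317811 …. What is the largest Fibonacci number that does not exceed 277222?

196418

196418 ≤ 277222 < 317811, so the largest Fibonacci number not exceeding 277222 is 196418.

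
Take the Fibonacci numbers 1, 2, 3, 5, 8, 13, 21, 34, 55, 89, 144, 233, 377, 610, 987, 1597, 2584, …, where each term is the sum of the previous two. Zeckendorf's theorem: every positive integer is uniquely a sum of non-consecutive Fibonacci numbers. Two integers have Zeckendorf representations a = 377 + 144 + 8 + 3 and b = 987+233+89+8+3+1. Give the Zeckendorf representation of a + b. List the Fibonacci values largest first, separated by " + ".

1597 + 233 + 21 + 2

The two numbers are 532 and 1321, so their sum is 1853.
Greedily peel off the largest Fibonacci term at each step:
1853: greatest Fibonacci not exceeding it is 1597, leaving 256
256: greatest Fibonacci not exceeding it is 233, leaving 23
23: greatest Fibonacci not exceeding it is 21, leaving 2
2: greatest Fibonacci not exceeding it is 2, leaving 0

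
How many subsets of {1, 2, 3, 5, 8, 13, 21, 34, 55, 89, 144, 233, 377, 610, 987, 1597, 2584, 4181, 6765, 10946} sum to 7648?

63

Each representation comes from the Zeckendorf form by replacing some F_k with F_{k−1} + F_{k−2} where possible.
7648 = 6765+610+233+34+5+1 = 6765+610+233+34+3+2+1 = 6765+610+233+21+13+5+1 = 6765+610+144+89+34+5+1 = 6765+610+233+21+13+3+2+1 = … (58 more), for 63 in all.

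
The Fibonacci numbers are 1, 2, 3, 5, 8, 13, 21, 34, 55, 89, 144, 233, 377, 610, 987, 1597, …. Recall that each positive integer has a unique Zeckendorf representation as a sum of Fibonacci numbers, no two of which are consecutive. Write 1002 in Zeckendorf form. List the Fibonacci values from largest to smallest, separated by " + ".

987 + 13 + 2

Greedy algorithm:
subtract 987 from 1002: 15 remains
subtract 13 from 15: 2 remains
subtract 2 from 2: 0 remains
So 1002 = 987 + 13 + 2, with no two terms consecutive in the sequence.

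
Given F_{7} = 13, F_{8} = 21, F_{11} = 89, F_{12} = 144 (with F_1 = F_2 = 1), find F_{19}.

By the addition formula F_{m+n} = F_m F_{n+1} + F_{m−1} F_n with m=8, n=11: F_{19} = 21·144 + 13·89 = 3024 + 1157 = 4181.

4181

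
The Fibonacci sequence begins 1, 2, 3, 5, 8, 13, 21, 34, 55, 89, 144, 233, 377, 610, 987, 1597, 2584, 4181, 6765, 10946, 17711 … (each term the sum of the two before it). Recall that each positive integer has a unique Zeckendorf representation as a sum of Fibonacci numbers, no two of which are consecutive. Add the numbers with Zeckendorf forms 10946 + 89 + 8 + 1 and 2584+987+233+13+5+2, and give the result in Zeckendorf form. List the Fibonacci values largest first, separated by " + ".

10946 + 2584 + 987 + 233 + 89 + 21 + 8

The two numbers are 11044 and 3824, so their sum is 14868.
Greedy algorithm:
10946 ≤ 14868 < 17711, so take 10946; remainder 3922
2584 ≤ 3922 < 4181, so take 2584; remainder 1338
987 ≤ 1338 < 1597, so take 987; remainder 351
233 ≤ 351 < 377, so take 233; remainder 118
89 ≤ 118 < 144, so take 89; remainder 29
21 ≤ 29 < 34, so take 21; remainder 8
8 ≤ 8 < 13, so take 8; remainder 0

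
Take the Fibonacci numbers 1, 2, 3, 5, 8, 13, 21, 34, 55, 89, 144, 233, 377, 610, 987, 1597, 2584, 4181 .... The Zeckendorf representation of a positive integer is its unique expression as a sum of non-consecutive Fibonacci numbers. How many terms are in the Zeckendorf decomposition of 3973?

6

largest Fibonacci ≤ 3973 is 2584; 3973 − 2584 = 1389
largest Fibonacci ≤ 1389 is 987; 1389 − 987 = 402
largest Fibonacci ≤ 402 is 377; 402 − 377 = 25
largest Fibonacci ≤ 25 is 21; 25 − 21 = 4
largest Fibonacci ≤ 4 is 3; 4 − 3 = 1
largest Fibonacci ≤ 1 is 1; 1 − 1 = 0
3973 = 2584 + 987 + 377 + 21 + 3 + 1, which has 6 terms.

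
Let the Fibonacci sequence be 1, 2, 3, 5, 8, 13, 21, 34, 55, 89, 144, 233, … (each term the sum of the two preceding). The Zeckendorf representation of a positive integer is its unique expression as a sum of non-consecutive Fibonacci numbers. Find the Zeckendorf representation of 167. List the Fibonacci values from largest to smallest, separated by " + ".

167 − 144 = 23
23 − 21 = 2
2 − 2 = 0
So 167 = 144 + 21 + 2, with no two terms consecutive in the sequence.

144 + 21 + 2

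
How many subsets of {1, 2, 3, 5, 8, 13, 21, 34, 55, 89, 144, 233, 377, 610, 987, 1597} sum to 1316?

10

Starting from the Zeckendorf form and repeatedly splitting a term F_k into F_{k−1} + F_{k−2} (when neither is already used) reaches every representation.
1316 = 987+233+89+5+2 = 987+233+55+34+5+2 = 610+377+233+89+5+2 = 987+233+55+21+13+5+2 = 987+144+89+55+34+5+2 = … (5 more), for 10 in all.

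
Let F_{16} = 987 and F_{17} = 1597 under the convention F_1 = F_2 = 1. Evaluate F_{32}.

2178309

By the doubling identity F_{2k} = F_k(2F_{k+1} − F_k): F_{32} = 987·(2·1597 − 987) = 987·2207 = 2178309.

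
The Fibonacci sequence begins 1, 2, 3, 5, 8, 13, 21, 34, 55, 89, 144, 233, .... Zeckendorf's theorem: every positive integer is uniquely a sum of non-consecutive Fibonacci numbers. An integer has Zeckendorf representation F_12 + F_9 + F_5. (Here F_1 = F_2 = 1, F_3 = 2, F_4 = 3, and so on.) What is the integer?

183

F_12 + F_9 + F_5 = 144 + 34 + 5 = 183.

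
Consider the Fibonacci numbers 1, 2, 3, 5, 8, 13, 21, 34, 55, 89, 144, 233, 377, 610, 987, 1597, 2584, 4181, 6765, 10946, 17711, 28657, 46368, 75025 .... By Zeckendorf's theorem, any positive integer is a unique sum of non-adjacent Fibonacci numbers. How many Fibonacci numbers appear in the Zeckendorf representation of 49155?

largest Fibonacci ≤ 49155 is 46368; 49155 − 46368 = 2787
largest Fibonacci ≤ 2787 is 2584; 2787 − 2584 = 203
largest Fibonacci ≤ 203 is 144; 203 − 144 = 59
largest Fibonacci ≤ 59 is 55; 59 − 55 = 4
largest Fibonacci ≤ 4 is 3; 4 − 3 = 1
largest Fibonacci ≤ 1 is 1; 1 − 1 = 0
49155 = 46368 + 2584 + 144 + 55 + 3 + 1, which has 6 terms.

6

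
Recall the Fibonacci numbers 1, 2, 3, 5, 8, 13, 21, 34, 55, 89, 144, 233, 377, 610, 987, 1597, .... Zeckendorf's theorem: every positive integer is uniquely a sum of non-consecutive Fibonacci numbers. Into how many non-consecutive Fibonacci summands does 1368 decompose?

4

1368 − 987 = 381
381 − 377 = 4
4 − 3 = 1
1 − 1 = 0
1368 = 987 + 377 + 3 + 1, which has 4 terms.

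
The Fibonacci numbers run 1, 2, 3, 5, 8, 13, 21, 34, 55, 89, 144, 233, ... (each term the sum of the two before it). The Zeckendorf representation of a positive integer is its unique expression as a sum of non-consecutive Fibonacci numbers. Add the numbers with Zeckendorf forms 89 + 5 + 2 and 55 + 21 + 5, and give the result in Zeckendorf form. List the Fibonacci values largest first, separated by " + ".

144 + 21 + 8 + 3 + 1

The two numbers are 96 and 81, so their sum is 177.
Greedily peel off the largest Fibonacci term at each step:
144 ≤ 177 < 233, so take 144; remainder 33
21 ≤ 33 < 34, so take 21; remainder 12
8 ≤ 12 < 13, so take 8; remainder 4
3 ≤ 4 < 5, so take 3; remainder 1
1 ≤ 1 < 2, so take 1; remainder 0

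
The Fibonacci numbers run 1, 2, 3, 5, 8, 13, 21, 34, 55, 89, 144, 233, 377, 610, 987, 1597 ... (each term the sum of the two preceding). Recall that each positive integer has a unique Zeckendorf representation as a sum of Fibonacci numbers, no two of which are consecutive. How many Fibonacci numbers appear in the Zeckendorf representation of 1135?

4

987 ≤ 1135 < 1597, so take 987; remainder 148
144 ≤ 148 < 233, so take 144; remainder 4
3 ≤ 4 < 5, so take 3; remainder 1
1 ≤ 1 < 2, so take 1; remainder 0
1135 = 987 + 144 + 3 + 1, which has 4 terms.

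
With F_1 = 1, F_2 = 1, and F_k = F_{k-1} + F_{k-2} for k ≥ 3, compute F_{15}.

610

Iterating the recurrence up to F_{9} = 34 and F_{8} = 21:
F_{10} = F_{9} + F_{8} = 34 + 21 = 55
F_{11} = F_{10} + F_{9} = 55 + 34 = 89
F_{12} = F_{11} + F_{10} = 89 + 55 = 144
F_{13} = F_{12} + F_{11} = 144 + 89 = 233
F_{14} = F_{13} + F_{12} = 233 + 144 = 377
F_{15} = F_{14} + F_{13} = 377 + 233 = 610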